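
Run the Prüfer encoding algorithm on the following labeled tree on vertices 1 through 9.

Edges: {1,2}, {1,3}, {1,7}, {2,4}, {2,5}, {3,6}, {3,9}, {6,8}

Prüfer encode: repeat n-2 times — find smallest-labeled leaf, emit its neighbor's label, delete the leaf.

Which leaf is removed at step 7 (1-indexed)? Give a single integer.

Answer: 6

Derivation:
Step 1: current leaves = {4,5,7,8,9}. Remove leaf 4 (neighbor: 2).
Step 2: current leaves = {5,7,8,9}. Remove leaf 5 (neighbor: 2).
Step 3: current leaves = {2,7,8,9}. Remove leaf 2 (neighbor: 1).
Step 4: current leaves = {7,8,9}. Remove leaf 7 (neighbor: 1).
Step 5: current leaves = {1,8,9}. Remove leaf 1 (neighbor: 3).
Step 6: current leaves = {8,9}. Remove leaf 8 (neighbor: 6).
Step 7: current leaves = {6,9}. Remove leaf 6 (neighbor: 3).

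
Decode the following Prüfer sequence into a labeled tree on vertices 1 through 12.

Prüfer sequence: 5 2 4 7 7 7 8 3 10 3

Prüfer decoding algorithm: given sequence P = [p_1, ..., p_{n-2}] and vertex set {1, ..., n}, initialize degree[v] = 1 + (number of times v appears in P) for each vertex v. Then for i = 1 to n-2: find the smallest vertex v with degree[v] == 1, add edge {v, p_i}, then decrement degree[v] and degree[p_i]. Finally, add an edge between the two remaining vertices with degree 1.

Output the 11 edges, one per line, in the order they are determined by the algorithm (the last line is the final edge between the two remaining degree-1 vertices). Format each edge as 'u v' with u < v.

Answer: 1 5
2 5
2 4
4 7
6 7
7 9
7 8
3 8
10 11
3 10
3 12

Derivation:
Initial degrees: {1:1, 2:2, 3:3, 4:2, 5:2, 6:1, 7:4, 8:2, 9:1, 10:2, 11:1, 12:1}
Step 1: smallest deg-1 vertex = 1, p_1 = 5. Add edge {1,5}. Now deg[1]=0, deg[5]=1.
Step 2: smallest deg-1 vertex = 5, p_2 = 2. Add edge {2,5}. Now deg[5]=0, deg[2]=1.
Step 3: smallest deg-1 vertex = 2, p_3 = 4. Add edge {2,4}. Now deg[2]=0, deg[4]=1.
Step 4: smallest deg-1 vertex = 4, p_4 = 7. Add edge {4,7}. Now deg[4]=0, deg[7]=3.
Step 5: smallest deg-1 vertex = 6, p_5 = 7. Add edge {6,7}. Now deg[6]=0, deg[7]=2.
Step 6: smallest deg-1 vertex = 9, p_6 = 7. Add edge {7,9}. Now deg[9]=0, deg[7]=1.
Step 7: smallest deg-1 vertex = 7, p_7 = 8. Add edge {7,8}. Now deg[7]=0, deg[8]=1.
Step 8: smallest deg-1 vertex = 8, p_8 = 3. Add edge {3,8}. Now deg[8]=0, deg[3]=2.
Step 9: smallest deg-1 vertex = 11, p_9 = 10. Add edge {10,11}. Now deg[11]=0, deg[10]=1.
Step 10: smallest deg-1 vertex = 10, p_10 = 3. Add edge {3,10}. Now deg[10]=0, deg[3]=1.
Final: two remaining deg-1 vertices are 3, 12. Add edge {3,12}.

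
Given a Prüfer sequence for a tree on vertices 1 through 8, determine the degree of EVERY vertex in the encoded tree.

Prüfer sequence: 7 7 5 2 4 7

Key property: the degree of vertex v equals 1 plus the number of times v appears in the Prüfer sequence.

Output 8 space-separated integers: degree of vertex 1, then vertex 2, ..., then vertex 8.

Answer: 1 2 1 2 2 1 4 1

Derivation:
p_1 = 7: count[7] becomes 1
p_2 = 7: count[7] becomes 2
p_3 = 5: count[5] becomes 1
p_4 = 2: count[2] becomes 1
p_5 = 4: count[4] becomes 1
p_6 = 7: count[7] becomes 3
Degrees (1 + count): deg[1]=1+0=1, deg[2]=1+1=2, deg[3]=1+0=1, deg[4]=1+1=2, deg[5]=1+1=2, deg[6]=1+0=1, deg[7]=1+3=4, deg[8]=1+0=1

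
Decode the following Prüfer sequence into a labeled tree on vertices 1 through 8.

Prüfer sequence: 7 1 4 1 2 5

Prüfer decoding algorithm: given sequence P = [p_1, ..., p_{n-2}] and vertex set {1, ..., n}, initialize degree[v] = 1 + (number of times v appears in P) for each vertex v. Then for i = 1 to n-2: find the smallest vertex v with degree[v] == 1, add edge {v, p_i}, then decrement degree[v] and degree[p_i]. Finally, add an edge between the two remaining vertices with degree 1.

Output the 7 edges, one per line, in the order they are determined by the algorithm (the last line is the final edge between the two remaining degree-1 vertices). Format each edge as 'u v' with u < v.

Answer: 3 7
1 6
4 7
1 4
1 2
2 5
5 8

Derivation:
Initial degrees: {1:3, 2:2, 3:1, 4:2, 5:2, 6:1, 7:2, 8:1}
Step 1: smallest deg-1 vertex = 3, p_1 = 7. Add edge {3,7}. Now deg[3]=0, deg[7]=1.
Step 2: smallest deg-1 vertex = 6, p_2 = 1. Add edge {1,6}. Now deg[6]=0, deg[1]=2.
Step 3: smallest deg-1 vertex = 7, p_3 = 4. Add edge {4,7}. Now deg[7]=0, deg[4]=1.
Step 4: smallest deg-1 vertex = 4, p_4 = 1. Add edge {1,4}. Now deg[4]=0, deg[1]=1.
Step 5: smallest deg-1 vertex = 1, p_5 = 2. Add edge {1,2}. Now deg[1]=0, deg[2]=1.
Step 6: smallest deg-1 vertex = 2, p_6 = 5. Add edge {2,5}. Now deg[2]=0, deg[5]=1.
Final: two remaining deg-1 vertices are 5, 8. Add edge {5,8}.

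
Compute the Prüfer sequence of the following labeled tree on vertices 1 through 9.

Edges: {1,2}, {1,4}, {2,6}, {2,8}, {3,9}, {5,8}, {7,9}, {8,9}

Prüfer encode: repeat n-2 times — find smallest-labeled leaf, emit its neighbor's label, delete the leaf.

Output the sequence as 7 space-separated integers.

Step 1: leaves = {3,4,5,6,7}. Remove smallest leaf 3, emit neighbor 9.
Step 2: leaves = {4,5,6,7}. Remove smallest leaf 4, emit neighbor 1.
Step 3: leaves = {1,5,6,7}. Remove smallest leaf 1, emit neighbor 2.
Step 4: leaves = {5,6,7}. Remove smallest leaf 5, emit neighbor 8.
Step 5: leaves = {6,7}. Remove smallest leaf 6, emit neighbor 2.
Step 6: leaves = {2,7}. Remove smallest leaf 2, emit neighbor 8.
Step 7: leaves = {7,8}. Remove smallest leaf 7, emit neighbor 9.
Done: 2 vertices remain (8, 9). Sequence = [9 1 2 8 2 8 9]

Answer: 9 1 2 8 2 8 9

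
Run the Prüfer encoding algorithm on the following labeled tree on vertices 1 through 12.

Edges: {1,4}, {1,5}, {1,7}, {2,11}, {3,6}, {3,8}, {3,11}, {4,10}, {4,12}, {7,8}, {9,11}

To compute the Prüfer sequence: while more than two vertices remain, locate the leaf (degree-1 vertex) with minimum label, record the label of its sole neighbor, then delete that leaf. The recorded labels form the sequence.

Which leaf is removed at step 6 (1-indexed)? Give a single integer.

Answer: 11

Derivation:
Step 1: current leaves = {2,5,6,9,10,12}. Remove leaf 2 (neighbor: 11).
Step 2: current leaves = {5,6,9,10,12}. Remove leaf 5 (neighbor: 1).
Step 3: current leaves = {6,9,10,12}. Remove leaf 6 (neighbor: 3).
Step 4: current leaves = {9,10,12}. Remove leaf 9 (neighbor: 11).
Step 5: current leaves = {10,11,12}. Remove leaf 10 (neighbor: 4).
Step 6: current leaves = {11,12}. Remove leaf 11 (neighbor: 3).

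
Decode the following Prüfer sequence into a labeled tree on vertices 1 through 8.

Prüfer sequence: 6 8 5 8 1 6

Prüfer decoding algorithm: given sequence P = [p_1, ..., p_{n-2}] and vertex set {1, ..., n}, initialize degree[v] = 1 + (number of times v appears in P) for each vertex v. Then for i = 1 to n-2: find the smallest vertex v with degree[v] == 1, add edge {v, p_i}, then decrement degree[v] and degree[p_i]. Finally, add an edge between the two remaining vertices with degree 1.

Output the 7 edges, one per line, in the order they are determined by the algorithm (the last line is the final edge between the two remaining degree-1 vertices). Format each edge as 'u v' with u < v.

Initial degrees: {1:2, 2:1, 3:1, 4:1, 5:2, 6:3, 7:1, 8:3}
Step 1: smallest deg-1 vertex = 2, p_1 = 6. Add edge {2,6}. Now deg[2]=0, deg[6]=2.
Step 2: smallest deg-1 vertex = 3, p_2 = 8. Add edge {3,8}. Now deg[3]=0, deg[8]=2.
Step 3: smallest deg-1 vertex = 4, p_3 = 5. Add edge {4,5}. Now deg[4]=0, deg[5]=1.
Step 4: smallest deg-1 vertex = 5, p_4 = 8. Add edge {5,8}. Now deg[5]=0, deg[8]=1.
Step 5: smallest deg-1 vertex = 7, p_5 = 1. Add edge {1,7}. Now deg[7]=0, deg[1]=1.
Step 6: smallest deg-1 vertex = 1, p_6 = 6. Add edge {1,6}. Now deg[1]=0, deg[6]=1.
Final: two remaining deg-1 vertices are 6, 8. Add edge {6,8}.

Answer: 2 6
3 8
4 5
5 8
1 7
1 6
6 8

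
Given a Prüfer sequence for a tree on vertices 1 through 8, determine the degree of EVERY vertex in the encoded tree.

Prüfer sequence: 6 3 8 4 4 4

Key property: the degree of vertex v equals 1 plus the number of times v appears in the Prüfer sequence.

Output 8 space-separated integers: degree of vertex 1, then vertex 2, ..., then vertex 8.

Answer: 1 1 2 4 1 2 1 2

Derivation:
p_1 = 6: count[6] becomes 1
p_2 = 3: count[3] becomes 1
p_3 = 8: count[8] becomes 1
p_4 = 4: count[4] becomes 1
p_5 = 4: count[4] becomes 2
p_6 = 4: count[4] becomes 3
Degrees (1 + count): deg[1]=1+0=1, deg[2]=1+0=1, deg[3]=1+1=2, deg[4]=1+3=4, deg[5]=1+0=1, deg[6]=1+1=2, deg[7]=1+0=1, deg[8]=1+1=2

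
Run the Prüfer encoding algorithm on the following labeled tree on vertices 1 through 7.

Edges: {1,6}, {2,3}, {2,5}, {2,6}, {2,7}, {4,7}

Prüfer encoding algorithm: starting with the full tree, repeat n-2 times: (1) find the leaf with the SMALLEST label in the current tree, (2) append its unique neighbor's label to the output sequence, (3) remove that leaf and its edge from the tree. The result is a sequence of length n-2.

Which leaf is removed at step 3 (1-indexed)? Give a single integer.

Step 1: current leaves = {1,3,4,5}. Remove leaf 1 (neighbor: 6).
Step 2: current leaves = {3,4,5,6}. Remove leaf 3 (neighbor: 2).
Step 3: current leaves = {4,5,6}. Remove leaf 4 (neighbor: 7).

Answer: 4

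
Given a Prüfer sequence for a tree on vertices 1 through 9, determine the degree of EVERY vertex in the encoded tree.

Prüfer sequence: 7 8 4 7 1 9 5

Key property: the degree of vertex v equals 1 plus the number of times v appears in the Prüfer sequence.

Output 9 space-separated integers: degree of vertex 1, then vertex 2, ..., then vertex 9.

Answer: 2 1 1 2 2 1 3 2 2

Derivation:
p_1 = 7: count[7] becomes 1
p_2 = 8: count[8] becomes 1
p_3 = 4: count[4] becomes 1
p_4 = 7: count[7] becomes 2
p_5 = 1: count[1] becomes 1
p_6 = 9: count[9] becomes 1
p_7 = 5: count[5] becomes 1
Degrees (1 + count): deg[1]=1+1=2, deg[2]=1+0=1, deg[3]=1+0=1, deg[4]=1+1=2, deg[5]=1+1=2, deg[6]=1+0=1, deg[7]=1+2=3, deg[8]=1+1=2, deg[9]=1+1=2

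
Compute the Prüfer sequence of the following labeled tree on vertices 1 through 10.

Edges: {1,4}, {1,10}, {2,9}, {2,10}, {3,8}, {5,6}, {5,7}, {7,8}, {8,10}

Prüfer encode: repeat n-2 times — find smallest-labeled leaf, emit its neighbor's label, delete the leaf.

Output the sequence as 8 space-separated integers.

Answer: 8 1 10 5 7 8 10 2

Derivation:
Step 1: leaves = {3,4,6,9}. Remove smallest leaf 3, emit neighbor 8.
Step 2: leaves = {4,6,9}. Remove smallest leaf 4, emit neighbor 1.
Step 3: leaves = {1,6,9}. Remove smallest leaf 1, emit neighbor 10.
Step 4: leaves = {6,9}. Remove smallest leaf 6, emit neighbor 5.
Step 5: leaves = {5,9}. Remove smallest leaf 5, emit neighbor 7.
Step 6: leaves = {7,9}. Remove smallest leaf 7, emit neighbor 8.
Step 7: leaves = {8,9}. Remove smallest leaf 8, emit neighbor 10.
Step 8: leaves = {9,10}. Remove smallest leaf 9, emit neighbor 2.
Done: 2 vertices remain (2, 10). Sequence = [8 1 10 5 7 8 10 2]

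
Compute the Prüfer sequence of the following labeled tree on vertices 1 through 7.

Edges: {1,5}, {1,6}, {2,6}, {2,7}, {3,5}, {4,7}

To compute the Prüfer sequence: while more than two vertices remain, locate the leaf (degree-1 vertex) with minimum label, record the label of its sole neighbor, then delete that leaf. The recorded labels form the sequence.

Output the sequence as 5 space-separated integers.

Step 1: leaves = {3,4}. Remove smallest leaf 3, emit neighbor 5.
Step 2: leaves = {4,5}. Remove smallest leaf 4, emit neighbor 7.
Step 3: leaves = {5,7}. Remove smallest leaf 5, emit neighbor 1.
Step 4: leaves = {1,7}. Remove smallest leaf 1, emit neighbor 6.
Step 5: leaves = {6,7}. Remove smallest leaf 6, emit neighbor 2.
Done: 2 vertices remain (2, 7). Sequence = [5 7 1 6 2]

Answer: 5 7 1 6 2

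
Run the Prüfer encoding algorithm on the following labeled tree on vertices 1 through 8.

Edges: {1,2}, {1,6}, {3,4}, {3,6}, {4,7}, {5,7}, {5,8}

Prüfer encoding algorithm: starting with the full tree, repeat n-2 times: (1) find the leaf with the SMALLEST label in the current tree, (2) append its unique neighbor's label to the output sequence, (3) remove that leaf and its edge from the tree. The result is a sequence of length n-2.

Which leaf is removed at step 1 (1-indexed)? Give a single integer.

Step 1: current leaves = {2,8}. Remove leaf 2 (neighbor: 1).

Answer: 2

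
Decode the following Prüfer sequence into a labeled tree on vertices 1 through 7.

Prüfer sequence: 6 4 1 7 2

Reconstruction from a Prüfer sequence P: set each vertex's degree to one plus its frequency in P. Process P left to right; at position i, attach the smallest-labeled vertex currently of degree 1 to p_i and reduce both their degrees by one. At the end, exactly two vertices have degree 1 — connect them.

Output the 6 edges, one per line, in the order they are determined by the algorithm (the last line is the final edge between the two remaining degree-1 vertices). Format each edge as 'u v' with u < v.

Answer: 3 6
4 5
1 4
1 7
2 6
2 7

Derivation:
Initial degrees: {1:2, 2:2, 3:1, 4:2, 5:1, 6:2, 7:2}
Step 1: smallest deg-1 vertex = 3, p_1 = 6. Add edge {3,6}. Now deg[3]=0, deg[6]=1.
Step 2: smallest deg-1 vertex = 5, p_2 = 4. Add edge {4,5}. Now deg[5]=0, deg[4]=1.
Step 3: smallest deg-1 vertex = 4, p_3 = 1. Add edge {1,4}. Now deg[4]=0, deg[1]=1.
Step 4: smallest deg-1 vertex = 1, p_4 = 7. Add edge {1,7}. Now deg[1]=0, deg[7]=1.
Step 5: smallest deg-1 vertex = 6, p_5 = 2. Add edge {2,6}. Now deg[6]=0, deg[2]=1.
Final: two remaining deg-1 vertices are 2, 7. Add edge {2,7}.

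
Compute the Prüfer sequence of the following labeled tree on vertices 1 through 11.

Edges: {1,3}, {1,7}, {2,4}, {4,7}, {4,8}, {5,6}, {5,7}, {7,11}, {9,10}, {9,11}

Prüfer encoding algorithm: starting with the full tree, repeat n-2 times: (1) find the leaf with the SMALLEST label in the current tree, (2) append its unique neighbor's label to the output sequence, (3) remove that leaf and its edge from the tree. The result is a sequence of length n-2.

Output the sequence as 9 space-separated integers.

Answer: 4 1 7 5 7 4 7 11 9

Derivation:
Step 1: leaves = {2,3,6,8,10}. Remove smallest leaf 2, emit neighbor 4.
Step 2: leaves = {3,6,8,10}. Remove smallest leaf 3, emit neighbor 1.
Step 3: leaves = {1,6,8,10}. Remove smallest leaf 1, emit neighbor 7.
Step 4: leaves = {6,8,10}. Remove smallest leaf 6, emit neighbor 5.
Step 5: leaves = {5,8,10}. Remove smallest leaf 5, emit neighbor 7.
Step 6: leaves = {8,10}. Remove smallest leaf 8, emit neighbor 4.
Step 7: leaves = {4,10}. Remove smallest leaf 4, emit neighbor 7.
Step 8: leaves = {7,10}. Remove smallest leaf 7, emit neighbor 11.
Step 9: leaves = {10,11}. Remove smallest leaf 10, emit neighbor 9.
Done: 2 vertices remain (9, 11). Sequence = [4 1 7 5 7 4 7 11 9]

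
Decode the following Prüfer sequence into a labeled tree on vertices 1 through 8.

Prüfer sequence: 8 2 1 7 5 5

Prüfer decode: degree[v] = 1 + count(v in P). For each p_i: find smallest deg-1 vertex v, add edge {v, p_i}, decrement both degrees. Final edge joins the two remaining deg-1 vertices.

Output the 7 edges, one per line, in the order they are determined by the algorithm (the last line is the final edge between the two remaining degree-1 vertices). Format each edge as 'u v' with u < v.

Initial degrees: {1:2, 2:2, 3:1, 4:1, 5:3, 6:1, 7:2, 8:2}
Step 1: smallest deg-1 vertex = 3, p_1 = 8. Add edge {3,8}. Now deg[3]=0, deg[8]=1.
Step 2: smallest deg-1 vertex = 4, p_2 = 2. Add edge {2,4}. Now deg[4]=0, deg[2]=1.
Step 3: smallest deg-1 vertex = 2, p_3 = 1. Add edge {1,2}. Now deg[2]=0, deg[1]=1.
Step 4: smallest deg-1 vertex = 1, p_4 = 7. Add edge {1,7}. Now deg[1]=0, deg[7]=1.
Step 5: smallest deg-1 vertex = 6, p_5 = 5. Add edge {5,6}. Now deg[6]=0, deg[5]=2.
Step 6: smallest deg-1 vertex = 7, p_6 = 5. Add edge {5,7}. Now deg[7]=0, deg[5]=1.
Final: two remaining deg-1 vertices are 5, 8. Add edge {5,8}.

Answer: 3 8
2 4
1 2
1 7
5 6
5 7
5 8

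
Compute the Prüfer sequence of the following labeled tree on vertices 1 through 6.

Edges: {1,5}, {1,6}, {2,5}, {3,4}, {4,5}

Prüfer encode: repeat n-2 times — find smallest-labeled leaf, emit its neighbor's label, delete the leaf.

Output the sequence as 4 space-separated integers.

Answer: 5 4 5 1

Derivation:
Step 1: leaves = {2,3,6}. Remove smallest leaf 2, emit neighbor 5.
Step 2: leaves = {3,6}. Remove smallest leaf 3, emit neighbor 4.
Step 3: leaves = {4,6}. Remove smallest leaf 4, emit neighbor 5.
Step 4: leaves = {5,6}. Remove smallest leaf 5, emit neighbor 1.
Done: 2 vertices remain (1, 6). Sequence = [5 4 5 1]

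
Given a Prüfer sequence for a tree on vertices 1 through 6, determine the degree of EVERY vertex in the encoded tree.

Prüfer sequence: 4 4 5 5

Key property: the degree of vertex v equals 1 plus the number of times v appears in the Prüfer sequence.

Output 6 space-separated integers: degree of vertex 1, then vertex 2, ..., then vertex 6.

Answer: 1 1 1 3 3 1

Derivation:
p_1 = 4: count[4] becomes 1
p_2 = 4: count[4] becomes 2
p_3 = 5: count[5] becomes 1
p_4 = 5: count[5] becomes 2
Degrees (1 + count): deg[1]=1+0=1, deg[2]=1+0=1, deg[3]=1+0=1, deg[4]=1+2=3, deg[5]=1+2=3, deg[6]=1+0=1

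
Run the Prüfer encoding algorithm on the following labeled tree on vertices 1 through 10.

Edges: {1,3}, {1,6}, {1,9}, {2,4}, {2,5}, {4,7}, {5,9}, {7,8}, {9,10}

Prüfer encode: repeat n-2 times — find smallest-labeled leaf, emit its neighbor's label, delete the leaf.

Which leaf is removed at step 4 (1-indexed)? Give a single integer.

Answer: 8

Derivation:
Step 1: current leaves = {3,6,8,10}. Remove leaf 3 (neighbor: 1).
Step 2: current leaves = {6,8,10}. Remove leaf 6 (neighbor: 1).
Step 3: current leaves = {1,8,10}. Remove leaf 1 (neighbor: 9).
Step 4: current leaves = {8,10}. Remove leaf 8 (neighbor: 7).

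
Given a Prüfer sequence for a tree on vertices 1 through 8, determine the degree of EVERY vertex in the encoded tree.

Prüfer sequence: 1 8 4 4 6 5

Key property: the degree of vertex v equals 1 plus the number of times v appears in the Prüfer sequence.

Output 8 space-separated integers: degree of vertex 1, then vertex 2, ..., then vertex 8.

Answer: 2 1 1 3 2 2 1 2

Derivation:
p_1 = 1: count[1] becomes 1
p_2 = 8: count[8] becomes 1
p_3 = 4: count[4] becomes 1
p_4 = 4: count[4] becomes 2
p_5 = 6: count[6] becomes 1
p_6 = 5: count[5] becomes 1
Degrees (1 + count): deg[1]=1+1=2, deg[2]=1+0=1, deg[3]=1+0=1, deg[4]=1+2=3, deg[5]=1+1=2, deg[6]=1+1=2, deg[7]=1+0=1, deg[8]=1+1=2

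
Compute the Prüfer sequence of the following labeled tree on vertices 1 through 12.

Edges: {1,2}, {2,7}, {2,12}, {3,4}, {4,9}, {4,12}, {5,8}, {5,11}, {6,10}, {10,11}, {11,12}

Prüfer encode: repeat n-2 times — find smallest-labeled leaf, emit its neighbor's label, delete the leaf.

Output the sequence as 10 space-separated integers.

Step 1: leaves = {1,3,6,7,8,9}. Remove smallest leaf 1, emit neighbor 2.
Step 2: leaves = {3,6,7,8,9}. Remove smallest leaf 3, emit neighbor 4.
Step 3: leaves = {6,7,8,9}. Remove smallest leaf 6, emit neighbor 10.
Step 4: leaves = {7,8,9,10}. Remove smallest leaf 7, emit neighbor 2.
Step 5: leaves = {2,8,9,10}. Remove smallest leaf 2, emit neighbor 12.
Step 6: leaves = {8,9,10}. Remove smallest leaf 8, emit neighbor 5.
Step 7: leaves = {5,9,10}. Remove smallest leaf 5, emit neighbor 11.
Step 8: leaves = {9,10}. Remove smallest leaf 9, emit neighbor 4.
Step 9: leaves = {4,10}. Remove smallest leaf 4, emit neighbor 12.
Step 10: leaves = {10,12}. Remove smallest leaf 10, emit neighbor 11.
Done: 2 vertices remain (11, 12). Sequence = [2 4 10 2 12 5 11 4 12 11]

Answer: 2 4 10 2 12 5 11 4 12 11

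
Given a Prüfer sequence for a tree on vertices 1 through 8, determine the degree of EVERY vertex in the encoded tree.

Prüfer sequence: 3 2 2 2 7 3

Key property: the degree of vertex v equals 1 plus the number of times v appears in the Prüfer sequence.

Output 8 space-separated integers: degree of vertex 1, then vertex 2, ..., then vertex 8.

p_1 = 3: count[3] becomes 1
p_2 = 2: count[2] becomes 1
p_3 = 2: count[2] becomes 2
p_4 = 2: count[2] becomes 3
p_5 = 7: count[7] becomes 1
p_6 = 3: count[3] becomes 2
Degrees (1 + count): deg[1]=1+0=1, deg[2]=1+3=4, deg[3]=1+2=3, deg[4]=1+0=1, deg[5]=1+0=1, deg[6]=1+0=1, deg[7]=1+1=2, deg[8]=1+0=1

Answer: 1 4 3 1 1 1 2 1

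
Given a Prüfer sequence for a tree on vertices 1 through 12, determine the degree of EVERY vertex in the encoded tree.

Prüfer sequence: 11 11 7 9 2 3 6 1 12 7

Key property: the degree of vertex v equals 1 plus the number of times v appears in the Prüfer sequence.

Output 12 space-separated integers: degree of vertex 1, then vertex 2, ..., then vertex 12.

p_1 = 11: count[11] becomes 1
p_2 = 11: count[11] becomes 2
p_3 = 7: count[7] becomes 1
p_4 = 9: count[9] becomes 1
p_5 = 2: count[2] becomes 1
p_6 = 3: count[3] becomes 1
p_7 = 6: count[6] becomes 1
p_8 = 1: count[1] becomes 1
p_9 = 12: count[12] becomes 1
p_10 = 7: count[7] becomes 2
Degrees (1 + count): deg[1]=1+1=2, deg[2]=1+1=2, deg[3]=1+1=2, deg[4]=1+0=1, deg[5]=1+0=1, deg[6]=1+1=2, deg[7]=1+2=3, deg[8]=1+0=1, deg[9]=1+1=2, deg[10]=1+0=1, deg[11]=1+2=3, deg[12]=1+1=2

Answer: 2 2 2 1 1 2 3 1 2 1 3 2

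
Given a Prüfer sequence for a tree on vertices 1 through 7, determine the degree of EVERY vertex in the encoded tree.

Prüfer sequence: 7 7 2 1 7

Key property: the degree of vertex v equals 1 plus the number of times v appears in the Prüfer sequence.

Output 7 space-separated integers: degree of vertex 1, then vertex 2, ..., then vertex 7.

p_1 = 7: count[7] becomes 1
p_2 = 7: count[7] becomes 2
p_3 = 2: count[2] becomes 1
p_4 = 1: count[1] becomes 1
p_5 = 7: count[7] becomes 3
Degrees (1 + count): deg[1]=1+1=2, deg[2]=1+1=2, deg[3]=1+0=1, deg[4]=1+0=1, deg[5]=1+0=1, deg[6]=1+0=1, deg[7]=1+3=4

Answer: 2 2 1 1 1 1 4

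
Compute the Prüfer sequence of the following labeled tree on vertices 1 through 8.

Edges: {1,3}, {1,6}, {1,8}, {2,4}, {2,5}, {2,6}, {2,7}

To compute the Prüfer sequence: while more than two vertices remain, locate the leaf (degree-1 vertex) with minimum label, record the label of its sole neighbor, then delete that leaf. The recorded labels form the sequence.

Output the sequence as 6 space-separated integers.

Step 1: leaves = {3,4,5,7,8}. Remove smallest leaf 3, emit neighbor 1.
Step 2: leaves = {4,5,7,8}. Remove smallest leaf 4, emit neighbor 2.
Step 3: leaves = {5,7,8}. Remove smallest leaf 5, emit neighbor 2.
Step 4: leaves = {7,8}. Remove smallest leaf 7, emit neighbor 2.
Step 5: leaves = {2,8}. Remove smallest leaf 2, emit neighbor 6.
Step 6: leaves = {6,8}. Remove smallest leaf 6, emit neighbor 1.
Done: 2 vertices remain (1, 8). Sequence = [1 2 2 2 6 1]

Answer: 1 2 2 2 6 1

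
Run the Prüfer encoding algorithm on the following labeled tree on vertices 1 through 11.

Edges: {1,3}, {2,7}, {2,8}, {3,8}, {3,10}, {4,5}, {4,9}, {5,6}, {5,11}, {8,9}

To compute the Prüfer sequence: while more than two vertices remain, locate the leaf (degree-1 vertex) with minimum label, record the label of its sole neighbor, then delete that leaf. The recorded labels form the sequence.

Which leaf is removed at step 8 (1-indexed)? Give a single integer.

Answer: 9

Derivation:
Step 1: current leaves = {1,6,7,10,11}. Remove leaf 1 (neighbor: 3).
Step 2: current leaves = {6,7,10,11}. Remove leaf 6 (neighbor: 5).
Step 3: current leaves = {7,10,11}. Remove leaf 7 (neighbor: 2).
Step 4: current leaves = {2,10,11}. Remove leaf 2 (neighbor: 8).
Step 5: current leaves = {10,11}. Remove leaf 10 (neighbor: 3).
Step 6: current leaves = {3,11}. Remove leaf 3 (neighbor: 8).
Step 7: current leaves = {8,11}. Remove leaf 8 (neighbor: 9).
Step 8: current leaves = {9,11}. Remove leaf 9 (neighbor: 4).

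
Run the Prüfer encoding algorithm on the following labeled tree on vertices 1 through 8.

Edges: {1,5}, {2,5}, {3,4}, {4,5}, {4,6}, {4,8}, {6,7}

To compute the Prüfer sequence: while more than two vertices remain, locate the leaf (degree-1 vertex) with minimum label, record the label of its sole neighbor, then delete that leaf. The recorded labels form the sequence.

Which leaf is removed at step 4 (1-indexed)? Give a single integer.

Answer: 5

Derivation:
Step 1: current leaves = {1,2,3,7,8}. Remove leaf 1 (neighbor: 5).
Step 2: current leaves = {2,3,7,8}. Remove leaf 2 (neighbor: 5).
Step 3: current leaves = {3,5,7,8}. Remove leaf 3 (neighbor: 4).
Step 4: current leaves = {5,7,8}. Remove leaf 5 (neighbor: 4).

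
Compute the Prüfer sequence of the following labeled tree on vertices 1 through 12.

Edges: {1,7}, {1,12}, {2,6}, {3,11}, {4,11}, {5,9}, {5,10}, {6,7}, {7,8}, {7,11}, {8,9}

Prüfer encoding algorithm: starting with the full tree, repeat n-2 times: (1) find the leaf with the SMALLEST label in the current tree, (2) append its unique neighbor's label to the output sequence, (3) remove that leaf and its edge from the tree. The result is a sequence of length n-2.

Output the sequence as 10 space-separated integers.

Step 1: leaves = {2,3,4,10,12}. Remove smallest leaf 2, emit neighbor 6.
Step 2: leaves = {3,4,6,10,12}. Remove smallest leaf 3, emit neighbor 11.
Step 3: leaves = {4,6,10,12}. Remove smallest leaf 4, emit neighbor 11.
Step 4: leaves = {6,10,11,12}. Remove smallest leaf 6, emit neighbor 7.
Step 5: leaves = {10,11,12}. Remove smallest leaf 10, emit neighbor 5.
Step 6: leaves = {5,11,12}. Remove smallest leaf 5, emit neighbor 9.
Step 7: leaves = {9,11,12}. Remove smallest leaf 9, emit neighbor 8.
Step 8: leaves = {8,11,12}. Remove smallest leaf 8, emit neighbor 7.
Step 9: leaves = {11,12}. Remove smallest leaf 11, emit neighbor 7.
Step 10: leaves = {7,12}. Remove smallest leaf 7, emit neighbor 1.
Done: 2 vertices remain (1, 12). Sequence = [6 11 11 7 5 9 8 7 7 1]

Answer: 6 11 11 7 5 9 8 7 7 1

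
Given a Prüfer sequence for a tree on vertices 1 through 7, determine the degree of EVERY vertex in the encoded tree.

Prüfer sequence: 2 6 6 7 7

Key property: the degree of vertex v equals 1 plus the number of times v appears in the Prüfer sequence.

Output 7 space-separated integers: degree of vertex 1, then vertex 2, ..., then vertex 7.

Answer: 1 2 1 1 1 3 3

Derivation:
p_1 = 2: count[2] becomes 1
p_2 = 6: count[6] becomes 1
p_3 = 6: count[6] becomes 2
p_4 = 7: count[7] becomes 1
p_5 = 7: count[7] becomes 2
Degrees (1 + count): deg[1]=1+0=1, deg[2]=1+1=2, deg[3]=1+0=1, deg[4]=1+0=1, deg[5]=1+0=1, deg[6]=1+2=3, deg[7]=1+2=3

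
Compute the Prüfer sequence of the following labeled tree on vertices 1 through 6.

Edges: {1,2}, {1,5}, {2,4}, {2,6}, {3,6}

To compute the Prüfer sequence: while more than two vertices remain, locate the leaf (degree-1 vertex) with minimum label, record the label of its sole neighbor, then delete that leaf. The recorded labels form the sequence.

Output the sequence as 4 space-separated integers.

Step 1: leaves = {3,4,5}. Remove smallest leaf 3, emit neighbor 6.
Step 2: leaves = {4,5,6}. Remove smallest leaf 4, emit neighbor 2.
Step 3: leaves = {5,6}. Remove smallest leaf 5, emit neighbor 1.
Step 4: leaves = {1,6}. Remove smallest leaf 1, emit neighbor 2.
Done: 2 vertices remain (2, 6). Sequence = [6 2 1 2]

Answer: 6 2 1 2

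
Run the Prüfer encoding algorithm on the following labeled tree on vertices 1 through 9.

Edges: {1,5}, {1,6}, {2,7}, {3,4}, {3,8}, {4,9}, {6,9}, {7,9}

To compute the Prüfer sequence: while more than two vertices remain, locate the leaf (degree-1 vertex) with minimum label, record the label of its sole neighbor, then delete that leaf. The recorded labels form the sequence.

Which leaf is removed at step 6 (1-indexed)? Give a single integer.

Answer: 8

Derivation:
Step 1: current leaves = {2,5,8}. Remove leaf 2 (neighbor: 7).
Step 2: current leaves = {5,7,8}. Remove leaf 5 (neighbor: 1).
Step 3: current leaves = {1,7,8}. Remove leaf 1 (neighbor: 6).
Step 4: current leaves = {6,7,8}. Remove leaf 6 (neighbor: 9).
Step 5: current leaves = {7,8}. Remove leaf 7 (neighbor: 9).
Step 6: current leaves = {8,9}. Remove leaf 8 (neighbor: 3).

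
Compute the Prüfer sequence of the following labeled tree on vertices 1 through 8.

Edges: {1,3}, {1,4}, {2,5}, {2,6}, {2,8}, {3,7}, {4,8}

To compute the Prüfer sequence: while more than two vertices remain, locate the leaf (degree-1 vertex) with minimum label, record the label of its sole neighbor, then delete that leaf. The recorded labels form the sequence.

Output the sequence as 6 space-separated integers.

Answer: 2 2 8 3 1 4

Derivation:
Step 1: leaves = {5,6,7}. Remove smallest leaf 5, emit neighbor 2.
Step 2: leaves = {6,7}. Remove smallest leaf 6, emit neighbor 2.
Step 3: leaves = {2,7}. Remove smallest leaf 2, emit neighbor 8.
Step 4: leaves = {7,8}. Remove smallest leaf 7, emit neighbor 3.
Step 5: leaves = {3,8}. Remove smallest leaf 3, emit neighbor 1.
Step 6: leaves = {1,8}. Remove smallest leaf 1, emit neighbor 4.
Done: 2 vertices remain (4, 8). Sequence = [2 2 8 3 1 4]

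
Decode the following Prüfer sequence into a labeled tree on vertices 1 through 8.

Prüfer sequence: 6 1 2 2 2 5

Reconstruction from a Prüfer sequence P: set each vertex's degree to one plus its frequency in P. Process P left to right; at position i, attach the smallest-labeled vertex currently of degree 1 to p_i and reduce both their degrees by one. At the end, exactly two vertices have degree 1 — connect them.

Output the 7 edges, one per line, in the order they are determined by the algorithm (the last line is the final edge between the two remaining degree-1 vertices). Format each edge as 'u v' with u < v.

Initial degrees: {1:2, 2:4, 3:1, 4:1, 5:2, 6:2, 7:1, 8:1}
Step 1: smallest deg-1 vertex = 3, p_1 = 6. Add edge {3,6}. Now deg[3]=0, deg[6]=1.
Step 2: smallest deg-1 vertex = 4, p_2 = 1. Add edge {1,4}. Now deg[4]=0, deg[1]=1.
Step 3: smallest deg-1 vertex = 1, p_3 = 2. Add edge {1,2}. Now deg[1]=0, deg[2]=3.
Step 4: smallest deg-1 vertex = 6, p_4 = 2. Add edge {2,6}. Now deg[6]=0, deg[2]=2.
Step 5: smallest deg-1 vertex = 7, p_5 = 2. Add edge {2,7}. Now deg[7]=0, deg[2]=1.
Step 6: smallest deg-1 vertex = 2, p_6 = 5. Add edge {2,5}. Now deg[2]=0, deg[5]=1.
Final: two remaining deg-1 vertices are 5, 8. Add edge {5,8}.

Answer: 3 6
1 4
1 2
2 6
2 7
2 5
5 8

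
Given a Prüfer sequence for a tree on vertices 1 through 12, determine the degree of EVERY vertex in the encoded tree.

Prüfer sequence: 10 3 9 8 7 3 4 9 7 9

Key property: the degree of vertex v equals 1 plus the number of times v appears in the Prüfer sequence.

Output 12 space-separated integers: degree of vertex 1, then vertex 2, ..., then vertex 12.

Answer: 1 1 3 2 1 1 3 2 4 2 1 1

Derivation:
p_1 = 10: count[10] becomes 1
p_2 = 3: count[3] becomes 1
p_3 = 9: count[9] becomes 1
p_4 = 8: count[8] becomes 1
p_5 = 7: count[7] becomes 1
p_6 = 3: count[3] becomes 2
p_7 = 4: count[4] becomes 1
p_8 = 9: count[9] becomes 2
p_9 = 7: count[7] becomes 2
p_10 = 9: count[9] becomes 3
Degrees (1 + count): deg[1]=1+0=1, deg[2]=1+0=1, deg[3]=1+2=3, deg[4]=1+1=2, deg[5]=1+0=1, deg[6]=1+0=1, deg[7]=1+2=3, deg[8]=1+1=2, deg[9]=1+3=4, deg[10]=1+1=2, deg[11]=1+0=1, deg[12]=1+0=1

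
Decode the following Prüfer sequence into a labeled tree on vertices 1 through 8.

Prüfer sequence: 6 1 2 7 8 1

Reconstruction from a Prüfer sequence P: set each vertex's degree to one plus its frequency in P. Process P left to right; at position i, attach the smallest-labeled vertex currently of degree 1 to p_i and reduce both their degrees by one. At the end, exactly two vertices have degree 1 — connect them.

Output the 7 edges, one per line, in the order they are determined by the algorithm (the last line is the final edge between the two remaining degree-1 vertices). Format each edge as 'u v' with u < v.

Answer: 3 6
1 4
2 5
2 7
6 8
1 7
1 8

Derivation:
Initial degrees: {1:3, 2:2, 3:1, 4:1, 5:1, 6:2, 7:2, 8:2}
Step 1: smallest deg-1 vertex = 3, p_1 = 6. Add edge {3,6}. Now deg[3]=0, deg[6]=1.
Step 2: smallest deg-1 vertex = 4, p_2 = 1. Add edge {1,4}. Now deg[4]=0, deg[1]=2.
Step 3: smallest deg-1 vertex = 5, p_3 = 2. Add edge {2,5}. Now deg[5]=0, deg[2]=1.
Step 4: smallest deg-1 vertex = 2, p_4 = 7. Add edge {2,7}. Now deg[2]=0, deg[7]=1.
Step 5: smallest deg-1 vertex = 6, p_5 = 8. Add edge {6,8}. Now deg[6]=0, deg[8]=1.
Step 6: smallest deg-1 vertex = 7, p_6 = 1. Add edge {1,7}. Now deg[7]=0, deg[1]=1.
Final: two remaining deg-1 vertices are 1, 8. Add edge {1,8}.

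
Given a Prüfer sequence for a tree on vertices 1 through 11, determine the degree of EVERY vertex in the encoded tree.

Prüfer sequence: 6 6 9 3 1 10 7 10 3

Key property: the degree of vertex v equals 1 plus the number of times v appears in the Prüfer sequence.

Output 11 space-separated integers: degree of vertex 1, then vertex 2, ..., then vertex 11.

Answer: 2 1 3 1 1 3 2 1 2 3 1

Derivation:
p_1 = 6: count[6] becomes 1
p_2 = 6: count[6] becomes 2
p_3 = 9: count[9] becomes 1
p_4 = 3: count[3] becomes 1
p_5 = 1: count[1] becomes 1
p_6 = 10: count[10] becomes 1
p_7 = 7: count[7] becomes 1
p_8 = 10: count[10] becomes 2
p_9 = 3: count[3] becomes 2
Degrees (1 + count): deg[1]=1+1=2, deg[2]=1+0=1, deg[3]=1+2=3, deg[4]=1+0=1, deg[5]=1+0=1, deg[6]=1+2=3, deg[7]=1+1=2, deg[8]=1+0=1, deg[9]=1+1=2, deg[10]=1+2=3, deg[11]=1+0=1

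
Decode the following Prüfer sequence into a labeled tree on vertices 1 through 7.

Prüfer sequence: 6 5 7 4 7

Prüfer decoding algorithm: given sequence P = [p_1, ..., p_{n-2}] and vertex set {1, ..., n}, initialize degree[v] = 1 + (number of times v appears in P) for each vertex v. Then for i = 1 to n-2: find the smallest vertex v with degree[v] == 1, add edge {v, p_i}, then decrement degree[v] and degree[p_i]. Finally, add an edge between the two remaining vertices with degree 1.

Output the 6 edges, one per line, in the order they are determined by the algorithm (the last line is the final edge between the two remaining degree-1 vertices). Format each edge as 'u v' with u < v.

Answer: 1 6
2 5
3 7
4 5
4 7
6 7

Derivation:
Initial degrees: {1:1, 2:1, 3:1, 4:2, 5:2, 6:2, 7:3}
Step 1: smallest deg-1 vertex = 1, p_1 = 6. Add edge {1,6}. Now deg[1]=0, deg[6]=1.
Step 2: smallest deg-1 vertex = 2, p_2 = 5. Add edge {2,5}. Now deg[2]=0, deg[5]=1.
Step 3: smallest deg-1 vertex = 3, p_3 = 7. Add edge {3,7}. Now deg[3]=0, deg[7]=2.
Step 4: smallest deg-1 vertex = 5, p_4 = 4. Add edge {4,5}. Now deg[5]=0, deg[4]=1.
Step 5: smallest deg-1 vertex = 4, p_5 = 7. Add edge {4,7}. Now deg[4]=0, deg[7]=1.
Final: two remaining deg-1 vertices are 6, 7. Add edge {6,7}.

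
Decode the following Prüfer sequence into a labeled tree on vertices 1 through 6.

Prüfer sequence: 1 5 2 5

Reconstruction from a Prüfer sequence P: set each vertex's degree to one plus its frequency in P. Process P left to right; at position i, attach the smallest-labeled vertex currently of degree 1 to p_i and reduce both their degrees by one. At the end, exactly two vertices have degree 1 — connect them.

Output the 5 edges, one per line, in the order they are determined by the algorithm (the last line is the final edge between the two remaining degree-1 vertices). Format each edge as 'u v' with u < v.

Answer: 1 3
1 5
2 4
2 5
5 6

Derivation:
Initial degrees: {1:2, 2:2, 3:1, 4:1, 5:3, 6:1}
Step 1: smallest deg-1 vertex = 3, p_1 = 1. Add edge {1,3}. Now deg[3]=0, deg[1]=1.
Step 2: smallest deg-1 vertex = 1, p_2 = 5. Add edge {1,5}. Now deg[1]=0, deg[5]=2.
Step 3: smallest deg-1 vertex = 4, p_3 = 2. Add edge {2,4}. Now deg[4]=0, deg[2]=1.
Step 4: smallest deg-1 vertex = 2, p_4 = 5. Add edge {2,5}. Now deg[2]=0, deg[5]=1.
Final: two remaining deg-1 vertices are 5, 6. Add edge {5,6}.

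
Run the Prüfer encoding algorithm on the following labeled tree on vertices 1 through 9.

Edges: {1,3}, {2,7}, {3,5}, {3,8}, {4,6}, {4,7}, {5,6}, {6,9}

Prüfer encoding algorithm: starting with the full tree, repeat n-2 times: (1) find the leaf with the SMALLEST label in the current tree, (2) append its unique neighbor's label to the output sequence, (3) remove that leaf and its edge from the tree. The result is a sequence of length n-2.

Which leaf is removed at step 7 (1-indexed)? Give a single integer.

Step 1: current leaves = {1,2,8,9}. Remove leaf 1 (neighbor: 3).
Step 2: current leaves = {2,8,9}. Remove leaf 2 (neighbor: 7).
Step 3: current leaves = {7,8,9}. Remove leaf 7 (neighbor: 4).
Step 4: current leaves = {4,8,9}. Remove leaf 4 (neighbor: 6).
Step 5: current leaves = {8,9}. Remove leaf 8 (neighbor: 3).
Step 6: current leaves = {3,9}. Remove leaf 3 (neighbor: 5).
Step 7: current leaves = {5,9}. Remove leaf 5 (neighbor: 6).

Answer: 5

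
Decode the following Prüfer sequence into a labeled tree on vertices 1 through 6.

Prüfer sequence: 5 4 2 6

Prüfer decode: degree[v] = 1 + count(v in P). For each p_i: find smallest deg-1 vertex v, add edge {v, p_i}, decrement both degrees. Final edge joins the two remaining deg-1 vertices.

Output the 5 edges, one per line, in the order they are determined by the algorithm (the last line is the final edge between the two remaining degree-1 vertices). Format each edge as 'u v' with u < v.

Answer: 1 5
3 4
2 4
2 6
5 6

Derivation:
Initial degrees: {1:1, 2:2, 3:1, 4:2, 5:2, 6:2}
Step 1: smallest deg-1 vertex = 1, p_1 = 5. Add edge {1,5}. Now deg[1]=0, deg[5]=1.
Step 2: smallest deg-1 vertex = 3, p_2 = 4. Add edge {3,4}. Now deg[3]=0, deg[4]=1.
Step 3: smallest deg-1 vertex = 4, p_3 = 2. Add edge {2,4}. Now deg[4]=0, deg[2]=1.
Step 4: smallest deg-1 vertex = 2, p_4 = 6. Add edge {2,6}. Now deg[2]=0, deg[6]=1.
Final: two remaining deg-1 vertices are 5, 6. Add edge {5,6}.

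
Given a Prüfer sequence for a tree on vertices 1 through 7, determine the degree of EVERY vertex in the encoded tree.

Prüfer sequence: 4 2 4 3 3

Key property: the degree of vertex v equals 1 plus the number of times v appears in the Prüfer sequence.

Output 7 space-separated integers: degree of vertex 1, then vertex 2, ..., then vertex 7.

p_1 = 4: count[4] becomes 1
p_2 = 2: count[2] becomes 1
p_3 = 4: count[4] becomes 2
p_4 = 3: count[3] becomes 1
p_5 = 3: count[3] becomes 2
Degrees (1 + count): deg[1]=1+0=1, deg[2]=1+1=2, deg[3]=1+2=3, deg[4]=1+2=3, deg[5]=1+0=1, deg[6]=1+0=1, deg[7]=1+0=1

Answer: 1 2 3 3 1 1 1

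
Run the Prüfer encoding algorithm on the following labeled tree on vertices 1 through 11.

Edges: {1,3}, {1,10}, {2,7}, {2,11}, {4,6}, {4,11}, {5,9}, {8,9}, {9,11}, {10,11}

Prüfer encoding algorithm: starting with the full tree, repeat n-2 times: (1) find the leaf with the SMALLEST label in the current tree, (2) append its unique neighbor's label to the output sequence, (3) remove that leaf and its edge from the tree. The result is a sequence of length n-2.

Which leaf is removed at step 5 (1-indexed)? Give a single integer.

Answer: 4

Derivation:
Step 1: current leaves = {3,5,6,7,8}. Remove leaf 3 (neighbor: 1).
Step 2: current leaves = {1,5,6,7,8}. Remove leaf 1 (neighbor: 10).
Step 3: current leaves = {5,6,7,8,10}. Remove leaf 5 (neighbor: 9).
Step 4: current leaves = {6,7,8,10}. Remove leaf 6 (neighbor: 4).
Step 5: current leaves = {4,7,8,10}. Remove leaf 4 (neighbor: 11).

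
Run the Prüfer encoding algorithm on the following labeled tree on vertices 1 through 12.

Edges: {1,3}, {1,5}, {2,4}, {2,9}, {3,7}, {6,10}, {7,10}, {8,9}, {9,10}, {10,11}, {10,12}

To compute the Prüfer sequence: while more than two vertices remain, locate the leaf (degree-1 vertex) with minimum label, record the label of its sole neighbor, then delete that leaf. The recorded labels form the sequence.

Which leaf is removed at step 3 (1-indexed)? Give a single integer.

Step 1: current leaves = {4,5,6,8,11,12}. Remove leaf 4 (neighbor: 2).
Step 2: current leaves = {2,5,6,8,11,12}. Remove leaf 2 (neighbor: 9).
Step 3: current leaves = {5,6,8,11,12}. Remove leaf 5 (neighbor: 1).

Answer: 5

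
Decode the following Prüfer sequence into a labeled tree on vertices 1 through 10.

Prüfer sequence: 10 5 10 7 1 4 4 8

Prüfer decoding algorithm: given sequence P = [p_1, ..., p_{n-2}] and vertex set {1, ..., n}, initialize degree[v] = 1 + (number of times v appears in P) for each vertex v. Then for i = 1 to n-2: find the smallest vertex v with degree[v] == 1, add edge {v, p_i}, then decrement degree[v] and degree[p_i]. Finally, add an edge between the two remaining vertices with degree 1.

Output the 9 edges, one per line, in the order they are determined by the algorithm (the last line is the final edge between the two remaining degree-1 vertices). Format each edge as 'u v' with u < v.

Initial degrees: {1:2, 2:1, 3:1, 4:3, 5:2, 6:1, 7:2, 8:2, 9:1, 10:3}
Step 1: smallest deg-1 vertex = 2, p_1 = 10. Add edge {2,10}. Now deg[2]=0, deg[10]=2.
Step 2: smallest deg-1 vertex = 3, p_2 = 5. Add edge {3,5}. Now deg[3]=0, deg[5]=1.
Step 3: smallest deg-1 vertex = 5, p_3 = 10. Add edge {5,10}. Now deg[5]=0, deg[10]=1.
Step 4: smallest deg-1 vertex = 6, p_4 = 7. Add edge {6,7}. Now deg[6]=0, deg[7]=1.
Step 5: smallest deg-1 vertex = 7, p_5 = 1. Add edge {1,7}. Now deg[7]=0, deg[1]=1.
Step 6: smallest deg-1 vertex = 1, p_6 = 4. Add edge {1,4}. Now deg[1]=0, deg[4]=2.
Step 7: smallest deg-1 vertex = 9, p_7 = 4. Add edge {4,9}. Now deg[9]=0, deg[4]=1.
Step 8: smallest deg-1 vertex = 4, p_8 = 8. Add edge {4,8}. Now deg[4]=0, deg[8]=1.
Final: two remaining deg-1 vertices are 8, 10. Add edge {8,10}.

Answer: 2 10
3 5
5 10
6 7
1 7
1 4
4 9
4 8
8 10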